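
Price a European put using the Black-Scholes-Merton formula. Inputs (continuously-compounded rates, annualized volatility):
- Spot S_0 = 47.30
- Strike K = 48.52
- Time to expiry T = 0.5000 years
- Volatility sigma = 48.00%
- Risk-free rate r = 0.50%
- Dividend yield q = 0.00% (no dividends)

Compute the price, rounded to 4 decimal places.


Answer: Price = 7.0121

Derivation:
d1 = (ln(S/K) + (r - q + 0.5*sigma^2) * T) / (sigma * sqrt(T)) = 0.10204202
d2 = d1 - sigma * sqrt(T) = -0.23736923
exp(-rT) = 0.99750312; exp(-qT) = 1.00000000
P = K * exp(-rT) * N(-d2) - S_0 * exp(-qT) * N(-d1)
N(-d1) = 0.45936166; N(-d2) = 0.59381482
P = 48.5200 * 0.99750312 * 0.59381482 - 47.3000 * 1.00000000 * 0.45936166 = 7.0121


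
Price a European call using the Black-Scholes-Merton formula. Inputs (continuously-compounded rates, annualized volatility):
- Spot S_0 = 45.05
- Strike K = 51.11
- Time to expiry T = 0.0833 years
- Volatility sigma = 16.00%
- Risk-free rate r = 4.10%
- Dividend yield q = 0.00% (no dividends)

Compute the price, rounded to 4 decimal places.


Answer: Price = 0.0027

Derivation:
d1 = (ln(S/K) + (r - q + 0.5*sigma^2) * T) / (sigma * sqrt(T)) = -2.63596485
d2 = d1 - sigma * sqrt(T) = -2.68214363
exp(-rT) = 0.99659053; exp(-qT) = 1.00000000
C = S_0 * exp(-qT) * N(d1) - K * exp(-rT) * N(d2)
N(d1) = 0.00419492; N(d2) = 0.00365760
C = 45.0500 * 1.00000000 * 0.00419492 - 51.1100 * 0.99659053 * 0.00365760 = 0.0027


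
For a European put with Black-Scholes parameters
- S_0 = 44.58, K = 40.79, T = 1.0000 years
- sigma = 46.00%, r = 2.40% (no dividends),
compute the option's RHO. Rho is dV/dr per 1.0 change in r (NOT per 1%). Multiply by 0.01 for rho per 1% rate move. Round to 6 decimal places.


Answer: Rho = -19.667928

Derivation:
d1 = 0.4753225535; d2 = 0.0153225535
phi(d1) = 0.3563277598; exp(-qT) = 1.0000000000; exp(-rT) = 0.9762857098
N(-d2) = 0.4938874247
Rho = -K*T*exp(-rT)*N(-d2) = -40.7900 * 1.0000 * 0.9762857098 * 0.4938874247 = -19.667928


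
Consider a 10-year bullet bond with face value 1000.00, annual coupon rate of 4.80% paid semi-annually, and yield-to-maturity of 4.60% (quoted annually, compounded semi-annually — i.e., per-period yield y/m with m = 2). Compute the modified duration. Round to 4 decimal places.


Answer: Modified duration = 7.8941

Derivation:
Coupon per period c = face * coupon_rate / m = 24.000000
Periods per year m = 2; per-period yield y/m = 0.023000
Number of cashflows N = 20
Cashflows (t years, CF_t, discount factor 1/(1+y/m)^(m*t), PV):
  t = 0.5000: CF_t = 24.000000, DF = 0.977517, PV = 23.460411
  t = 1.0000: CF_t = 24.000000, DF = 0.955540, PV = 22.932953
  t = 1.5000: CF_t = 24.000000, DF = 0.934056, PV = 22.417354
  t = 2.0000: CF_t = 24.000000, DF = 0.913056, PV = 21.913347
  t = 2.5000: CF_t = 24.000000, DF = 0.892528, PV = 21.420671
  t = 3.0000: CF_t = 24.000000, DF = 0.872461, PV = 20.939072
  t = 3.5000: CF_t = 24.000000, DF = 0.852846, PV = 20.468302
  t = 4.0000: CF_t = 24.000000, DF = 0.833671, PV = 20.008115
  t = 4.5000: CF_t = 24.000000, DF = 0.814928, PV = 19.558275
  t = 5.0000: CF_t = 24.000000, DF = 0.796606, PV = 19.118548
  t = 5.5000: CF_t = 24.000000, DF = 0.778696, PV = 18.688708
  t = 6.0000: CF_t = 24.000000, DF = 0.761189, PV = 18.268531
  t = 6.5000: CF_t = 24.000000, DF = 0.744075, PV = 17.857802
  t = 7.0000: CF_t = 24.000000, DF = 0.727346, PV = 17.456307
  t = 7.5000: CF_t = 24.000000, DF = 0.710993, PV = 17.063839
  t = 8.0000: CF_t = 24.000000, DF = 0.695008, PV = 16.680194
  t = 8.5000: CF_t = 24.000000, DF = 0.679382, PV = 16.305175
  t = 9.0000: CF_t = 24.000000, DF = 0.664108, PV = 15.938588
  t = 9.5000: CF_t = 24.000000, DF = 0.649177, PV = 15.580242
  t = 10.0000: CF_t = 1024.000000, DF = 0.634581, PV = 649.811335
Price P = sum_t PV_t = 1015.887766
First compute Macaulay numerator sum_t t * PV_t:
  t * PV_t at t = 0.5000: 11.730205
  t * PV_t at t = 1.0000: 22.932953
  t * PV_t at t = 1.5000: 33.626030
  t * PV_t at t = 2.0000: 43.826693
  t * PV_t at t = 2.5000: 53.551678
  t * PV_t at t = 3.0000: 62.817217
  t * PV_t at t = 3.5000: 71.639055
  t * PV_t at t = 4.0000: 80.032459
  t * PV_t at t = 4.5000: 88.012235
  t * PV_t at t = 5.0000: 95.592740
  t * PV_t at t = 5.5000: 102.787892
  t * PV_t at t = 6.0000: 109.611189
  t * PV_t at t = 6.5000: 116.075713
  t * PV_t at t = 7.0000: 122.194149
  t * PV_t at t = 7.5000: 127.978790
  t * PV_t at t = 8.0000: 133.441554
  t * PV_t at t = 8.5000: 138.593989
  t * PV_t at t = 9.0000: 143.447289
  t * PV_t at t = 9.5000: 148.012300
  t * PV_t at t = 10.0000: 6498.113345
Macaulay duration D = 8204.017475 / 1015.887766 = 8.075712
Modified duration = D / (1 + y/m) = 8.075712 / (1 + 0.023000) = 7.894147


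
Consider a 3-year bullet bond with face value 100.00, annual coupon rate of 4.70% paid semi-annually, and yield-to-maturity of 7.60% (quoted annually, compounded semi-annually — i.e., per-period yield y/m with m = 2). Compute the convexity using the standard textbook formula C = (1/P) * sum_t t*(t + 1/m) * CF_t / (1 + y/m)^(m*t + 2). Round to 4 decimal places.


Coupon per period c = face * coupon_rate / m = 2.350000
Periods per year m = 2; per-period yield y/m = 0.038000
Number of cashflows N = 6
Cashflows (t years, CF_t, discount factor 1/(1+y/m)^(m*t), PV):
  t = 0.5000: CF_t = 2.350000, DF = 0.963391, PV = 2.263969
  t = 1.0000: CF_t = 2.350000, DF = 0.928122, PV = 2.181088
  t = 1.5000: CF_t = 2.350000, DF = 0.894145, PV = 2.101241
  t = 2.0000: CF_t = 2.350000, DF = 0.861411, PV = 2.024317
  t = 2.5000: CF_t = 2.350000, DF = 0.829876, PV = 1.950209
  t = 3.0000: CF_t = 102.350000, DF = 0.799495, PV = 81.828337
Price P = sum_t PV_t = 92.349160
Convexity numerator sum_t t*(t + 1/m) * CF_t / (1+y/m)^(m*t + 2):
  t = 0.5000: term = 1.050620
  t = 1.0000: term = 3.036475
  t = 1.5000: term = 5.850626
  t = 2.0000: term = 9.394069
  t = 2.5000: term = 13.575244
  t = 3.0000: term = 797.440554
Convexity = (1/P) * sum = 830.347589 / 92.349160 = 8.991393

Answer: Convexity = 8.9914


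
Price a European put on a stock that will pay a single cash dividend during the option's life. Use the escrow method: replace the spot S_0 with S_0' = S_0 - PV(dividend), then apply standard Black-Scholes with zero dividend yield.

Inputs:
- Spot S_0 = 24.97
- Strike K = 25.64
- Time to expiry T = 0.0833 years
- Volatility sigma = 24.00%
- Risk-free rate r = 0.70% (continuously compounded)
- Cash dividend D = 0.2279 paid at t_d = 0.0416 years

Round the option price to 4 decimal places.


Answer: Price = 1.2245

Derivation:
PV(D) = D * exp(-r * t_d) = 0.2279 * 0.99970884 = 0.22783365
S_0' = S_0 - PV(D) = 24.9700 - 0.22783365 = 24.74216635
d1 = (ln(S_0'/K) + (r + sigma^2/2)*T) / (sigma*sqrt(T)) = -0.47153782
d2 = d1 - sigma*sqrt(T) = -0.54080600
exp(-rT) = 0.99941707
N(-d1) = 0.68137164; N(-d2) = 0.70567934
P = K * exp(-rT) * N(-d2) - S_0' * N(-d1) = 25.6400 * 0.99941707 * 0.70567934 - 24.74216635 * 0.68137164 = 1.2245


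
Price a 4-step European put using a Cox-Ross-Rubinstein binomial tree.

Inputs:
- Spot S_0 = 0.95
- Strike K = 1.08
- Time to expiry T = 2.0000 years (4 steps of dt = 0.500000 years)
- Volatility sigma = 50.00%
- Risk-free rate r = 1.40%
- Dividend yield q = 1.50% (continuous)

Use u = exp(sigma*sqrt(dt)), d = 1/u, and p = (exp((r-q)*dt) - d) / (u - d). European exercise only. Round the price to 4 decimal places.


Answer: Price = V(0,0) = 0.3426

Derivation:
dt = T/N = 0.500000
u = exp(sigma*sqrt(dt)) = 1.424119; d = 1/u = 0.702189
p = (exp((r-q)*dt) - d) / (u - d) = 0.411829
Discount per step: exp(-r*dt) = 0.993024
Stock lattice S(k, i) with i counting down-moves:
  k=0: S(0,0) = 0.9500
  k=1: S(1,0) = 1.3529; S(1,1) = 0.6671
  k=2: S(2,0) = 1.9267; S(2,1) = 0.9500; S(2,2) = 0.4684
  k=3: S(3,0) = 2.7439; S(3,1) = 1.3529; S(3,2) = 0.6671; S(3,3) = 0.3289
  k=4: S(4,0) = 3.9076; S(4,1) = 1.9267; S(4,2) = 0.9500; S(4,3) = 0.4684; S(4,4) = 0.2310
Terminal payoffs V(N, i) = max(K - S_T, 0):
  V(4,0) = 0.000000; V(4,1) = 0.000000; V(4,2) = 0.130000; V(4,3) = 0.611585; V(4,4) = 0.849039
Backward induction: V(k, i) = exp(-r*dt) * [p * V(k+1, i) + (1-p) * V(k+1, i+1)].
  V(3,0) = exp(-r*dt) * [p*0.000000 + (1-p)*0.000000] = 0.000000
  V(3,1) = exp(-r*dt) * [p*0.000000 + (1-p)*0.130000] = 0.075929
  V(3,2) = exp(-r*dt) * [p*0.130000 + (1-p)*0.611585] = 0.410372
  V(3,3) = exp(-r*dt) * [p*0.611585 + (1-p)*0.849039] = 0.746008
  V(2,0) = exp(-r*dt) * [p*0.000000 + (1-p)*0.075929] = 0.044348
  V(2,1) = exp(-r*dt) * [p*0.075929 + (1-p)*0.410372] = 0.270737
  V(2,2) = exp(-r*dt) * [p*0.410372 + (1-p)*0.746008] = 0.603544
  V(1,0) = exp(-r*dt) * [p*0.044348 + (1-p)*0.270737] = 0.176265
  V(1,1) = exp(-r*dt) * [p*0.270737 + (1-p)*0.603544] = 0.463230
  V(0,0) = exp(-r*dt) * [p*0.176265 + (1-p)*0.463230] = 0.342643


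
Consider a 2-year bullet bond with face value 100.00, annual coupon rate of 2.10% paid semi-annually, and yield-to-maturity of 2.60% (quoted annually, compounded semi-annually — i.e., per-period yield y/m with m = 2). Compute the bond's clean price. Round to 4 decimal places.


Answer: Price = 99.0317

Derivation:
Coupon per period c = face * coupon_rate / m = 1.050000
Periods per year m = 2; per-period yield y/m = 0.013000
Number of cashflows N = 4
Cashflows (t years, CF_t, discount factor 1/(1+y/m)^(m*t), PV):
  t = 0.5000: CF_t = 1.050000, DF = 0.987167, PV = 1.036525
  t = 1.0000: CF_t = 1.050000, DF = 0.974498, PV = 1.023223
  t = 1.5000: CF_t = 1.050000, DF = 0.961992, PV = 1.010092
  t = 2.0000: CF_t = 101.050000, DF = 0.949647, PV = 95.961833
Price P = sum_t PV_t = 99.031674


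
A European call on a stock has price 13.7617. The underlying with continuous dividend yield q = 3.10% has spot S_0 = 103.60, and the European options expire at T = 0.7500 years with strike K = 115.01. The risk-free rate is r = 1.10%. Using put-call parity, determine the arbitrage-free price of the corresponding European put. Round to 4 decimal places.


Answer: Put price = 26.6077

Derivation:
Put-call parity: C - P = S_0 * exp(-qT) - K * exp(-rT).
S_0 * exp(-qT) = 103.6000 * 0.97701820 = 101.21908538
K * exp(-rT) = 115.0100 * 0.99178394 = 114.06507069
P = C - S*exp(-qT) + K*exp(-rT)
P = 13.7617 - 101.21908538 + 114.06507069 = 26.6077


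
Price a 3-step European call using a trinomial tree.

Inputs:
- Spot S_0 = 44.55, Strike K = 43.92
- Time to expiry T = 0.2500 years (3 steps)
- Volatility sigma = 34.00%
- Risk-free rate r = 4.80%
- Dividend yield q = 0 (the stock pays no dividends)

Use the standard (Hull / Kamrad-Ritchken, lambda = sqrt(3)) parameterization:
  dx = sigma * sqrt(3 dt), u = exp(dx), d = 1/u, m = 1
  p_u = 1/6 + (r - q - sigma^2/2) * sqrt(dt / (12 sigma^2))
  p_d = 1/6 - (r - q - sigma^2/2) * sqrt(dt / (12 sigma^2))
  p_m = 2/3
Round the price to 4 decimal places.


dt = T/N = 0.083333; dx = sigma*sqrt(3*dt) = 0.170000
u = exp(dx) = 1.185305; d = 1/u = 0.843665
p_u = 0.164265, p_m = 0.666667, p_d = 0.169069
Discount per step: exp(-r*dt) = 0.996008
Stock lattice S(k, j) with j the centered position index:
  k=0: S(0,+0) = 44.5500
  k=1: S(1,-1) = 37.5853; S(1,+0) = 44.5500; S(1,+1) = 52.8053
  k=2: S(2,-2) = 31.7094; S(2,-1) = 37.5853; S(2,+0) = 44.5500; S(2,+1) = 52.8053; S(2,+2) = 62.5904
  k=3: S(3,-3) = 26.7521; S(3,-2) = 31.7094; S(3,-1) = 37.5853; S(3,+0) = 44.5500; S(3,+1) = 52.8053; S(3,+2) = 62.5904; S(3,+3) = 74.1887
Terminal payoffs V(N, j) = max(S_T - K, 0):
  V(3,-3) = 0.000000; V(3,-2) = 0.000000; V(3,-1) = 0.000000; V(3,+0) = 0.630000; V(3,+1) = 8.885331; V(3,+2) = 18.670415; V(3,+3) = 30.268723
Backward induction: V(k, j) = exp(-r*dt) * [p_u * V(k+1, j+1) + p_m * V(k+1, j) + p_d * V(k+1, j-1)]
  V(2,-2) = exp(-r*dt) * [p_u*0.000000 + p_m*0.000000 + p_d*0.000000] = 0.000000
  V(2,-1) = exp(-r*dt) * [p_u*0.630000 + p_m*0.000000 + p_d*0.000000] = 0.103074
  V(2,+0) = exp(-r*dt) * [p_u*8.885331 + p_m*0.630000 + p_d*0.000000] = 1.872043
  V(2,+1) = exp(-r*dt) * [p_u*18.670415 + p_m*8.885331 + p_d*0.630000] = 9.060642
  V(2,+2) = exp(-r*dt) * [p_u*30.268723 + p_m*18.670415 + p_d*8.885331] = 18.845723
  V(1,-1) = exp(-r*dt) * [p_u*1.872043 + p_m*0.103074 + p_d*0.000000] = 0.374724
  V(1,+0) = exp(-r*dt) * [p_u*9.060642 + p_m*1.872043 + p_d*0.103074] = 2.742806
  V(1,+1) = exp(-r*dt) * [p_u*18.845723 + p_m*9.060642 + p_d*1.872043] = 9.414884
  V(0,+0) = exp(-r*dt) * [p_u*9.414884 + p_m*2.742806 + p_d*0.374724] = 3.424698

Answer: Price = V(0,0) = 3.4247


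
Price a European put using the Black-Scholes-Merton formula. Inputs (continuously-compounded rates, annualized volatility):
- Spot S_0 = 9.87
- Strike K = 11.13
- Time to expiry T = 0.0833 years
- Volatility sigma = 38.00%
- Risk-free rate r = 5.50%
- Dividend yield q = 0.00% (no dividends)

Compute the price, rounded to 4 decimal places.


Answer: Price = 1.2952

Derivation:
d1 = (ln(S/K) + (r - q + 0.5*sigma^2) * T) / (sigma * sqrt(T)) = -0.99885062
d2 = d1 - sigma * sqrt(T) = -1.10852523
exp(-rT) = 0.99542898; exp(-qT) = 1.00000000
P = K * exp(-rT) * N(-d2) - S_0 * exp(-qT) * N(-d1)
N(-d1) = 0.84106647; N(-d2) = 0.86618248
P = 11.1300 * 0.99542898 * 0.86618248 - 9.8700 * 1.00000000 * 0.84106647 = 1.2952


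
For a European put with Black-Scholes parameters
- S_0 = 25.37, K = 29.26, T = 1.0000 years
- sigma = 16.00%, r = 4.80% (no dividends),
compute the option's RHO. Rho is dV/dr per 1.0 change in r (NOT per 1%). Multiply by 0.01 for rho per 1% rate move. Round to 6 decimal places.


d1 = -0.5115876374; d2 = -0.6715876374
phi(d1) = 0.3500079227; exp(-qT) = 1.0000000000; exp(-rT) = 0.9531337871
N(-d2) = 0.7490768746
Rho = -K*T*exp(-rT)*N(-d2) = -29.2600 * 1.0000 * 0.9531337871 * 0.7490768746 = -20.890776

Answer: Rho = -20.890776


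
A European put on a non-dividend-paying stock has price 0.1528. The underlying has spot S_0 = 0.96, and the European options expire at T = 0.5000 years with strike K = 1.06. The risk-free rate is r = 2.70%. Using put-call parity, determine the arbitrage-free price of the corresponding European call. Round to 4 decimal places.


Answer: Call price = 0.0670

Derivation:
Put-call parity: C - P = S_0 * exp(-qT) - K * exp(-rT).
S_0 * exp(-qT) = 0.9600 * 1.00000000 = 0.96000000
K * exp(-rT) = 1.0600 * 0.98659072 = 1.04578616
C = P + S*exp(-qT) - K*exp(-rT)
C = 0.1528 + 0.96000000 - 1.04578616 = 0.0670


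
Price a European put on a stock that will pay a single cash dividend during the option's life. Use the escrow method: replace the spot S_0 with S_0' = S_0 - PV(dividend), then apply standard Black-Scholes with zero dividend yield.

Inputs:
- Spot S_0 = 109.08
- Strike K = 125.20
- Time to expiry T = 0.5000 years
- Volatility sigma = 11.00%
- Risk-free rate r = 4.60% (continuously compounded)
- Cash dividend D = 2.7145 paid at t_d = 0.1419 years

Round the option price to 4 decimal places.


Answer: Price = 16.0973

Derivation:
PV(D) = D * exp(-r * t_d) = 2.7145 * 0.99349386 = 2.69683908
S_0' = S_0 - PV(D) = 109.0800 - 2.69683908 = 106.38316092
d1 = (ln(S_0'/K) + (r + sigma^2/2)*T) / (sigma*sqrt(T)) = -1.75928368
d2 = d1 - sigma*sqrt(T) = -1.83706543
exp(-rT) = 0.97726248
N(-d1) = 0.96073533; N(-d2) = 0.96689988
P = K * exp(-rT) * N(-d2) - S_0' * N(-d1) = 125.2000 * 0.97726248 * 0.96689988 - 106.38316092 * 0.96073533 = 16.0973


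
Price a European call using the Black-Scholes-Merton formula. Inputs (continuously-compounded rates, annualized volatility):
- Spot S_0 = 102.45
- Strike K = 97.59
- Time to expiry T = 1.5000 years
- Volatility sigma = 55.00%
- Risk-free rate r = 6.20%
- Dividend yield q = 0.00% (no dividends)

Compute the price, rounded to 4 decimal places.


d1 = (ln(S/K) + (r - q + 0.5*sigma^2) * T) / (sigma * sqrt(T)) = 0.54701537
d2 = d1 - sigma * sqrt(T) = -0.12659431
exp(-rT) = 0.91119350; exp(-qT) = 1.00000000
C = S_0 * exp(-qT) * N(d1) - K * exp(-rT) * N(d2)
N(d1) = 0.70781591; N(d2) = 0.44963075
C = 102.4500 * 1.00000000 * 0.70781591 - 97.5900 * 0.91119350 * 0.44963075 = 32.5331

Answer: Price = 32.5331


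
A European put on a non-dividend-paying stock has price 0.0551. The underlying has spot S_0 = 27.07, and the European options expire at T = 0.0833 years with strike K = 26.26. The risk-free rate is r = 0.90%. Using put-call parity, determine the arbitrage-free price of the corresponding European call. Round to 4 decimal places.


Answer: Call price = 0.8848

Derivation:
Put-call parity: C - P = S_0 * exp(-qT) - K * exp(-rT).
S_0 * exp(-qT) = 27.0700 * 1.00000000 = 27.07000000
K * exp(-rT) = 26.2600 * 0.99925058 = 26.24032026
C = P + S*exp(-qT) - K*exp(-rT)
C = 0.0551 + 27.07000000 - 26.24032026 = 0.8848


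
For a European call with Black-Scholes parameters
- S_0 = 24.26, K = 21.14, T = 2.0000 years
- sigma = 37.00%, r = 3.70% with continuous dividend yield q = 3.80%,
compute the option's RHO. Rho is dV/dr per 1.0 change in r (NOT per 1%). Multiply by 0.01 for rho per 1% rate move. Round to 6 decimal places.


Answer: Rho = 19.595057

Derivation:
d1 = 0.5208929300; d2 = -0.0023660881
phi(d1) = 0.3483305982; exp(-qT) = 0.9268162066; exp(-rT) = 0.9286716938
N(d2) = 0.4990560683
Rho = K*T*exp(-rT)*N(d2) = 21.1400 * 2.0000 * 0.9286716938 * 0.4990560683 = 19.595057


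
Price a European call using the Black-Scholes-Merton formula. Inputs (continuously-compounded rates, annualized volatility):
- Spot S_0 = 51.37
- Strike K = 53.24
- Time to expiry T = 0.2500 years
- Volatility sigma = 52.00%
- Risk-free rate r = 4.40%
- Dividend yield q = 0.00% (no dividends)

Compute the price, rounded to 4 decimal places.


Answer: Price = 4.7604

Derivation:
d1 = (ln(S/K) + (r - q + 0.5*sigma^2) * T) / (sigma * sqrt(T)) = 0.03478597
d2 = d1 - sigma * sqrt(T) = -0.22521403
exp(-rT) = 0.98906028; exp(-qT) = 1.00000000
C = S_0 * exp(-qT) * N(d1) - K * exp(-rT) * N(d2)
N(d1) = 0.51387479; N(d2) = 0.41090639
C = 51.3700 * 1.00000000 * 0.51387479 - 53.2400 * 0.98906028 * 0.41090639 = 4.7604


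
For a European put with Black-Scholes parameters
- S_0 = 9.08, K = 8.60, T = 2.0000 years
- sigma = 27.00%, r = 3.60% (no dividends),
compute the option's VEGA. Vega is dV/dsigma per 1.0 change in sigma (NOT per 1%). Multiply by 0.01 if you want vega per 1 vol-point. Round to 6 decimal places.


Answer: Vega = 4.471008

Derivation:
d1 = 0.5217190688; d2 = 0.1398814069
phi(d1) = 0.3481806145; exp(-qT) = 1.0000000000; exp(-rT) = 0.9305308958
Vega = S * exp(-qT) * phi(d1) * sqrt(T) = 9.0800 * 1.0000000000 * 0.3481806145 * 1.4142135624 = 4.471008


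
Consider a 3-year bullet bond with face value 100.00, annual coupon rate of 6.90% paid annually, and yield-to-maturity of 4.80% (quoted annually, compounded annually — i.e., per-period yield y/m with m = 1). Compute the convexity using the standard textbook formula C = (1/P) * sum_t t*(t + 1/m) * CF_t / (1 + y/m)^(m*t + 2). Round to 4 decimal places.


Coupon per period c = face * coupon_rate / m = 6.900000
Periods per year m = 1; per-period yield y/m = 0.048000
Number of cashflows N = 3
Cashflows (t years, CF_t, discount factor 1/(1+y/m)^(m*t), PV):
  t = 1.0000: CF_t = 6.900000, DF = 0.954198, PV = 6.583969
  t = 2.0000: CF_t = 6.900000, DF = 0.910495, PV = 6.282414
  t = 3.0000: CF_t = 106.900000, DF = 0.868793, PV = 92.873937
Price P = sum_t PV_t = 105.740320
Convexity numerator sum_t t*(t + 1/m) * CF_t / (1+y/m)^(m*t + 2):
  t = 1.0000: term = 11.989339
  t = 2.0000: term = 34.320627
  t = 3.0000: term = 1014.734761
Convexity = (1/P) * sum = 1061.044727 / 105.740320 = 10.034438

Answer: Convexity = 10.0344


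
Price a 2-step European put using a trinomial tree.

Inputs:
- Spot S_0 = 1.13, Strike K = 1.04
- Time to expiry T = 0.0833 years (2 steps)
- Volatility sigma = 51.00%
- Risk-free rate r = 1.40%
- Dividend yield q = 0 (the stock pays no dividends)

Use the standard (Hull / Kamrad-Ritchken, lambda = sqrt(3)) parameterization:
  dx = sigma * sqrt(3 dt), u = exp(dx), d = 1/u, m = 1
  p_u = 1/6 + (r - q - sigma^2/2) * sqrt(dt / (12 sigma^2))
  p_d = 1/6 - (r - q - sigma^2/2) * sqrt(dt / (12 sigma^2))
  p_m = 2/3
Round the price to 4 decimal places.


Answer: Price = V(0,0) = 0.0313

Derivation:
dt = T/N = 0.041650; dx = sigma*sqrt(3*dt) = 0.180276
u = exp(dx) = 1.197548; d = 1/u = 0.835040
p_u = 0.153261, p_m = 0.666667, p_d = 0.180072
Discount per step: exp(-r*dt) = 0.999417
Stock lattice S(k, j) with j the centered position index:
  k=0: S(0,+0) = 1.1300
  k=1: S(1,-1) = 0.9436; S(1,+0) = 1.1300; S(1,+1) = 1.3532
  k=2: S(2,-2) = 0.7879; S(2,-1) = 0.9436; S(2,+0) = 1.1300; S(2,+1) = 1.3532; S(2,+2) = 1.6206
Terminal payoffs V(N, j) = max(K - S_T, 0):
  V(2,-2) = 0.252061; V(2,-1) = 0.096405; V(2,+0) = 0.000000; V(2,+1) = 0.000000; V(2,+2) = 0.000000
Backward induction: V(k, j) = exp(-r*dt) * [p_u * V(k+1, j+1) + p_m * V(k+1, j) + p_d * V(k+1, j-1)]
  V(1,-1) = exp(-r*dt) * [p_u*0.000000 + p_m*0.096405 + p_d*0.252061] = 0.109596
  V(1,+0) = exp(-r*dt) * [p_u*0.000000 + p_m*0.000000 + p_d*0.096405] = 0.017350
  V(1,+1) = exp(-r*dt) * [p_u*0.000000 + p_m*0.000000 + p_d*0.000000] = 0.000000
  V(0,+0) = exp(-r*dt) * [p_u*0.000000 + p_m*0.017350 + p_d*0.109596] = 0.031283


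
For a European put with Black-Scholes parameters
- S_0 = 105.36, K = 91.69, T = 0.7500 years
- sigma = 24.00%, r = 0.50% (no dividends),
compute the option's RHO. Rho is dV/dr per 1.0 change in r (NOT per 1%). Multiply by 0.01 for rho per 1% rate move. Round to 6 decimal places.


d1 = 0.7905836954; d2 = 0.5827375985
phi(d1) = 0.2918691122; exp(-qT) = 1.0000000000; exp(-rT) = 0.9962570225
N(-d2) = 0.2800349792
Rho = -K*T*exp(-rT)*N(-d2) = -91.6900 * 0.7500 * 0.9962570225 * 0.2800349792 = -19.185226

Answer: Rho = -19.185226


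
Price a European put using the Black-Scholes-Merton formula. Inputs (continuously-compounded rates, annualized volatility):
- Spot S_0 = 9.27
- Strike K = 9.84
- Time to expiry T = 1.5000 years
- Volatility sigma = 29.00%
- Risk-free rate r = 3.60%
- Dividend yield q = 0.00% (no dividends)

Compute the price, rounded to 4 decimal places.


d1 = (ln(S/K) + (r - q + 0.5*sigma^2) * T) / (sigma * sqrt(T)) = 0.16161753
d2 = d1 - sigma * sqrt(T) = -0.19355849
exp(-rT) = 0.94743211; exp(-qT) = 1.00000000
P = K * exp(-rT) * N(-d2) - S_0 * exp(-qT) * N(-d1)
N(-d1) = 0.43580353; N(-d2) = 0.57673920
P = 9.8400 * 0.94743211 * 0.57673920 - 9.2700 * 1.00000000 * 0.43580353 = 1.3369

Answer: Price = 1.3369


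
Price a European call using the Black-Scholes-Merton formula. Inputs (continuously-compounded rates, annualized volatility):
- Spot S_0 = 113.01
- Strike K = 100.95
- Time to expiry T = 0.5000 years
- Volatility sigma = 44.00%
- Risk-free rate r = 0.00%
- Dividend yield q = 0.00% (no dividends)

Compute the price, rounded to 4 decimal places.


Answer: Price = 20.1077

Derivation:
d1 = (ln(S/K) + (r - q + 0.5*sigma^2) * T) / (sigma * sqrt(T)) = 0.51828023
d2 = d1 - sigma * sqrt(T) = 0.20715325
exp(-rT) = 1.00000000; exp(-qT) = 1.00000000
C = S_0 * exp(-qT) * N(d1) - K * exp(-rT) * N(d2)
N(d1) = 0.69786862; N(d2) = 0.58205491
C = 113.0100 * 1.00000000 * 0.69786862 - 100.9500 * 1.00000000 * 0.58205491 = 20.1077


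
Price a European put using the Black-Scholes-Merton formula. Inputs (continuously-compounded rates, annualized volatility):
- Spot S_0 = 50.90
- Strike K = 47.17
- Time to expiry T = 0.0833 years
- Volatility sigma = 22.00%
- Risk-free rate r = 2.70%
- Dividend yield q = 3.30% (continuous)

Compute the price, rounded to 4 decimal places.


d1 = (ln(S/K) + (r - q + 0.5*sigma^2) * T) / (sigma * sqrt(T)) = 1.22245650
d2 = d1 - sigma * sqrt(T) = 1.15896068
exp(-rT) = 0.99775343; exp(-qT) = 0.99725487
P = K * exp(-rT) * N(-d2) - S_0 * exp(-qT) * N(-d1)
N(-d1) = 0.11076752; N(-d2) = 0.12323611
P = 47.1700 * 0.99775343 * 0.12323611 - 50.9000 * 0.99725487 * 0.11076752 = 0.1774

Answer: Price = 0.1774


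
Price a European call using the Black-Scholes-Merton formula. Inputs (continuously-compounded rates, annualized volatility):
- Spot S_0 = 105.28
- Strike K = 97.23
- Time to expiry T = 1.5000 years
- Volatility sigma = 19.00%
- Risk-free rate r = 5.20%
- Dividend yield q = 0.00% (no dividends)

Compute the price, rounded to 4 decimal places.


Answer: Price = 18.6960

Derivation:
d1 = (ln(S/K) + (r - q + 0.5*sigma^2) * T) / (sigma * sqrt(T)) = 0.79337323
d2 = d1 - sigma * sqrt(T) = 0.56067171
exp(-rT) = 0.92496443; exp(-qT) = 1.00000000
C = S_0 * exp(-qT) * N(d1) - K * exp(-rT) * N(d2)
N(d1) = 0.78621980; N(d2) = 0.71248932
C = 105.2800 * 1.00000000 * 0.78621980 - 97.2300 * 0.92496443 * 0.71248932 = 18.6960


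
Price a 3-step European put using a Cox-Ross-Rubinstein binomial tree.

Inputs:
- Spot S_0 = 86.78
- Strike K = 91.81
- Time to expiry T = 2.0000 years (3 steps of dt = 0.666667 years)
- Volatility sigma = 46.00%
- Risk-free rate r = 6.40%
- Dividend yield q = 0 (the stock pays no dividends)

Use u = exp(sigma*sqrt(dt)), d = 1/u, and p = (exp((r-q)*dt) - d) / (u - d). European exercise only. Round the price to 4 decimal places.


dt = T/N = 0.666667
u = exp(sigma*sqrt(dt)) = 1.455848; d = 1/u = 0.686885
p = (exp((r-q)*dt) - d) / (u - d) = 0.463878
Discount per step: exp(-r*dt) = 0.958231
Stock lattice S(k, i) with i counting down-moves:
  k=0: S(0,0) = 86.7800
  k=1: S(1,0) = 126.3385; S(1,1) = 59.6079
  k=2: S(2,0) = 183.9296; S(2,1) = 86.7800; S(2,2) = 40.9438
  k=3: S(3,0) = 267.7735; S(3,1) = 126.3385; S(3,2) = 59.6079; S(3,3) = 28.1237
Terminal payoffs V(N, i) = max(K - S_T, 0):
  V(3,0) = 0.000000; V(3,1) = 0.000000; V(3,2) = 32.202122; V(3,3) = 63.686349
Backward induction: V(k, i) = exp(-r*dt) * [p * V(k+1, i) + (1-p) * V(k+1, i+1)].
  V(2,0) = exp(-r*dt) * [p*0.000000 + (1-p)*0.000000] = 0.000000
  V(2,1) = exp(-r*dt) * [p*0.000000 + (1-p)*32.202122] = 16.543148
  V(2,2) = exp(-r*dt) * [p*32.202122 + (1-p)*63.686349] = 47.031409
  V(1,0) = exp(-r*dt) * [p*0.000000 + (1-p)*16.543148] = 8.498687
  V(1,1) = exp(-r*dt) * [p*16.543148 + (1-p)*47.031409] = 31.514842
  V(0,0) = exp(-r*dt) * [p*8.498687 + (1-p)*31.514842] = 19.967759

Answer: Price = V(0,0) = 19.9678


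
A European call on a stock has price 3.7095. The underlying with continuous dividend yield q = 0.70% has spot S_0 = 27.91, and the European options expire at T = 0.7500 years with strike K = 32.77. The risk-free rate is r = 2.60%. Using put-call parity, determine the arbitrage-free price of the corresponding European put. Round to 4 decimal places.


Answer: Put price = 8.0828

Derivation:
Put-call parity: C - P = S_0 * exp(-qT) - K * exp(-rT).
S_0 * exp(-qT) = 27.9100 * 0.99476376 = 27.76385646
K * exp(-rT) = 32.7700 * 0.98068890 = 32.13717510
P = C - S*exp(-qT) + K*exp(-rT)
P = 3.7095 - 27.76385646 + 32.13717510 = 8.0828


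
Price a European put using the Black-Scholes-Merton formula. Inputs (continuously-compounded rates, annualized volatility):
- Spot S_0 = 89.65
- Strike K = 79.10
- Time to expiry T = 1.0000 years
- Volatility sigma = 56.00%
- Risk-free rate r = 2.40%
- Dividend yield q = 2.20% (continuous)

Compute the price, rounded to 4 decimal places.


Answer: Price = 13.4014

Derivation:
d1 = (ln(S/K) + (r - q + 0.5*sigma^2) * T) / (sigma * sqrt(T)) = 0.50714344
d2 = d1 - sigma * sqrt(T) = -0.05285656
exp(-rT) = 0.97628571; exp(-qT) = 0.97824024
P = K * exp(-rT) * N(-d2) - S_0 * exp(-qT) * N(-d1)
N(-d1) = 0.30602709; N(-d2) = 0.52107690
P = 79.1000 * 0.97628571 * 0.52107690 - 89.6500 * 0.97824024 * 0.30602709 = 13.4014


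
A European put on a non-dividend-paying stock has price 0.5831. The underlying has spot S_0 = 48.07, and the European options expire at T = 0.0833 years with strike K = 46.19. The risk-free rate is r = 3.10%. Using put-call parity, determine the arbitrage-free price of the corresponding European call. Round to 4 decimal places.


Answer: Call price = 2.5822

Derivation:
Put-call parity: C - P = S_0 * exp(-qT) - K * exp(-rT).
S_0 * exp(-qT) = 48.0700 * 1.00000000 = 48.07000000
K * exp(-rT) = 46.1900 * 0.99742103 = 46.07087743
C = P + S*exp(-qT) - K*exp(-rT)
C = 0.5831 + 48.07000000 - 46.07087743 = 2.5822


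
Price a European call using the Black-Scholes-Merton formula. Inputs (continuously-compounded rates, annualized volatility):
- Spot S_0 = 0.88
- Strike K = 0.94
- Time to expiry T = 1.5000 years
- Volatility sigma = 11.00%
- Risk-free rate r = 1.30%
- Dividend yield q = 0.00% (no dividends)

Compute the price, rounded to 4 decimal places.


Answer: Price = 0.0303

Derivation:
d1 = (ln(S/K) + (r - q + 0.5*sigma^2) * T) / (sigma * sqrt(T)) = -0.27748241
d2 = d1 - sigma * sqrt(T) = -0.41220435
exp(-rT) = 0.98068890; exp(-qT) = 1.00000000
C = S_0 * exp(-qT) * N(d1) - K * exp(-rT) * N(d2)
N(d1) = 0.39070485; N(d2) = 0.34009483
C = 0.8800 * 1.00000000 * 0.39070485 - 0.9400 * 0.98068890 * 0.34009483 = 0.0303


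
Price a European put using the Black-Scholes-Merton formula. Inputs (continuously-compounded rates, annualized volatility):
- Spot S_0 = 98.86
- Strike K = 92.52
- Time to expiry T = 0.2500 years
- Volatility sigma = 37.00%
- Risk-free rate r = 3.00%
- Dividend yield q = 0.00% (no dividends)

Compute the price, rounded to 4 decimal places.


d1 = (ln(S/K) + (r - q + 0.5*sigma^2) * T) / (sigma * sqrt(T)) = 0.49131011
d2 = d1 - sigma * sqrt(T) = 0.30631011
exp(-rT) = 0.99252805; exp(-qT) = 1.00000000
P = K * exp(-rT) * N(-d2) - S_0 * exp(-qT) * N(-d1)
N(-d1) = 0.31160356; N(-d2) = 0.37968427
P = 92.5200 * 0.99252805 * 0.37968427 - 98.8600 * 1.00000000 * 0.31160356 = 4.0608

Answer: Price = 4.0608


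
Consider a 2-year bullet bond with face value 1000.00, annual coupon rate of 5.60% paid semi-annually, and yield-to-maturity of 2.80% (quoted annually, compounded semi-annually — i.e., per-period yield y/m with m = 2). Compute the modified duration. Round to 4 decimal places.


Answer: Modified duration = 1.8956

Derivation:
Coupon per period c = face * coupon_rate / m = 28.000000
Periods per year m = 2; per-period yield y/m = 0.014000
Number of cashflows N = 4
Cashflows (t years, CF_t, discount factor 1/(1+y/m)^(m*t), PV):
  t = 0.5000: CF_t = 28.000000, DF = 0.986193, PV = 27.613412
  t = 1.0000: CF_t = 28.000000, DF = 0.972577, PV = 27.232162
  t = 1.5000: CF_t = 28.000000, DF = 0.959149, PV = 26.856176
  t = 2.0000: CF_t = 1028.000000, DF = 0.945906, PV = 972.391815
Price P = sum_t PV_t = 1054.093565
First compute Macaulay numerator sum_t t * PV_t:
  t * PV_t at t = 0.5000: 13.806706
  t * PV_t at t = 1.0000: 27.232162
  t * PV_t at t = 1.5000: 40.284263
  t * PV_t at t = 2.0000: 1944.783630
Macaulay duration D = 2026.106762 / 1054.093565 = 1.922132
Modified duration = D / (1 + y/m) = 1.922132 / (1 + 0.014000) = 1.895593


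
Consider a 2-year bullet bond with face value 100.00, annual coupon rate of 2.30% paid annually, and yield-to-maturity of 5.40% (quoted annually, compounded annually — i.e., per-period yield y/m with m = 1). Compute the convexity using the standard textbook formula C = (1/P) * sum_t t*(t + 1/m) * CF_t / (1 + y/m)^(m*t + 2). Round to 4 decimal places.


Answer: Convexity = 5.3176

Derivation:
Coupon per period c = face * coupon_rate / m = 2.300000
Periods per year m = 1; per-period yield y/m = 0.054000
Number of cashflows N = 2
Cashflows (t years, CF_t, discount factor 1/(1+y/m)^(m*t), PV):
  t = 1.0000: CF_t = 2.300000, DF = 0.948767, PV = 2.182163
  t = 2.0000: CF_t = 102.300000, DF = 0.900158, PV = 92.086170
Price P = sum_t PV_t = 94.268334
Convexity numerator sum_t t*(t + 1/m) * CF_t / (1+y/m)^(m*t + 2):
  t = 1.0000: term = 3.928584
  t = 2.0000: term = 497.352655
Convexity = (1/P) * sum = 501.281239 / 94.268334 = 5.317599


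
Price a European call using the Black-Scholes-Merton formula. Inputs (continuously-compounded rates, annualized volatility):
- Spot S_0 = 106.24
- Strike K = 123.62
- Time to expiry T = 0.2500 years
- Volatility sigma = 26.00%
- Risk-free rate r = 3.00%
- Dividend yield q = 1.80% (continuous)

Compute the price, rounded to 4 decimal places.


d1 = (ln(S/K) + (r - q + 0.5*sigma^2) * T) / (sigma * sqrt(T)) = -1.07739737
d2 = d1 - sigma * sqrt(T) = -1.20739737
exp(-rT) = 0.99252805; exp(-qT) = 0.99551011
C = S_0 * exp(-qT) * N(d1) - K * exp(-rT) * N(d2)
N(d1) = 0.14065139; N(d2) = 0.11363957
C = 106.2400 * 0.99551011 * 0.14065139 - 123.6200 * 0.99252805 * 0.11363957 = 0.9326

Answer: Price = 0.9326


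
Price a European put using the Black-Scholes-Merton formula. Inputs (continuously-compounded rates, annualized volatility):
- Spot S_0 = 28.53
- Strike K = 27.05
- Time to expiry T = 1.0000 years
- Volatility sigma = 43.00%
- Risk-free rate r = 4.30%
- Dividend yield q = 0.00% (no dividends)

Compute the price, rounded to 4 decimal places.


Answer: Price = 3.4384

Derivation:
d1 = (ln(S/K) + (r - q + 0.5*sigma^2) * T) / (sigma * sqrt(T)) = 0.43888177
d2 = d1 - sigma * sqrt(T) = 0.00888177
exp(-rT) = 0.95791139; exp(-qT) = 1.00000000
P = K * exp(-rT) * N(-d2) - S_0 * exp(-qT) * N(-d1)
N(-d1) = 0.33037360; N(-d2) = 0.49645673
P = 27.0500 * 0.95791139 * 0.49645673 - 28.5300 * 1.00000000 * 0.33037360 = 3.4384


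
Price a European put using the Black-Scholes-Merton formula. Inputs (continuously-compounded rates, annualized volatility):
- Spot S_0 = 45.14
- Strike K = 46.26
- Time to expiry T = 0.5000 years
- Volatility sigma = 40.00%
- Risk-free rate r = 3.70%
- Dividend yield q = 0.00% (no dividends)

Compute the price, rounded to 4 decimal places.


d1 = (ln(S/K) + (r - q + 0.5*sigma^2) * T) / (sigma * sqrt(T)) = 0.12017674
d2 = d1 - sigma * sqrt(T) = -0.16266597
exp(-rT) = 0.98167007; exp(-qT) = 1.00000000
P = K * exp(-rT) * N(-d2) - S_0 * exp(-qT) * N(-d1)
N(-d1) = 0.45217157; N(-d2) = 0.56460928
P = 46.2600 * 0.98167007 * 0.56460928 - 45.1400 * 1.00000000 * 0.45217157 = 5.2290

Answer: Price = 5.2290


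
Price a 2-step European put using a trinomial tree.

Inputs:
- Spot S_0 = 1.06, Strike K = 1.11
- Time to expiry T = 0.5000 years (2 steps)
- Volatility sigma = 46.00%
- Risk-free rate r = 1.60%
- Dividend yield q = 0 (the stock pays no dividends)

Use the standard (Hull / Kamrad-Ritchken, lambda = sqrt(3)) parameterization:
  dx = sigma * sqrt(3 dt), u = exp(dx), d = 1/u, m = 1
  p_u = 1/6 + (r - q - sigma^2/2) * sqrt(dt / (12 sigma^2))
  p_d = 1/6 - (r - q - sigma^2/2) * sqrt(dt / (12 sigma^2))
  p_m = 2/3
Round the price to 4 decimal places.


Answer: Price = V(0,0) = 0.1512

Derivation:
dt = T/N = 0.250000; dx = sigma*sqrt(3*dt) = 0.398372
u = exp(dx) = 1.489398; d = 1/u = 0.671412
p_u = 0.138489, p_m = 0.666667, p_d = 0.194844
Discount per step: exp(-r*dt) = 0.996008
Stock lattice S(k, j) with j the centered position index:
  k=0: S(0,+0) = 1.0600
  k=1: S(1,-1) = 0.7117; S(1,+0) = 1.0600; S(1,+1) = 1.5788
  k=2: S(2,-2) = 0.4778; S(2,-1) = 0.7117; S(2,+0) = 1.0600; S(2,+1) = 1.5788; S(2,+2) = 2.3514
Terminal payoffs V(N, j) = max(K - S_T, 0):
  V(2,-2) = 0.632158; V(2,-1) = 0.398303; V(2,+0) = 0.050000; V(2,+1) = 0.000000; V(2,+2) = 0.000000
Backward induction: V(k, j) = exp(-r*dt) * [p_u * V(k+1, j+1) + p_m * V(k+1, j) + p_d * V(k+1, j-1)]
  V(1,-1) = exp(-r*dt) * [p_u*0.050000 + p_m*0.398303 + p_d*0.632158] = 0.394052
  V(1,+0) = exp(-r*dt) * [p_u*0.000000 + p_m*0.050000 + p_d*0.398303] = 0.110497
  V(1,+1) = exp(-r*dt) * [p_u*0.000000 + p_m*0.000000 + p_d*0.050000] = 0.009703
  V(0,+0) = exp(-r*dt) * [p_u*0.009703 + p_m*0.110497 + p_d*0.394052] = 0.151181


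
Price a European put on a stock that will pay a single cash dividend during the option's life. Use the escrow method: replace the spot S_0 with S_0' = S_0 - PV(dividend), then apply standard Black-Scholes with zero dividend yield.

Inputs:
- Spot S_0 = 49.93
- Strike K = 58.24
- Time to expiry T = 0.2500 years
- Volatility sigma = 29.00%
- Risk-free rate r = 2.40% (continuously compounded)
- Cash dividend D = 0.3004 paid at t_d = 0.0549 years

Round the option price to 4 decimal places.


PV(D) = D * exp(-r * t_d) = 0.3004 * 0.99868327 = 0.30000445
S_0' = S_0 - PV(D) = 49.9300 - 0.30000445 = 49.62999555
d1 = (ln(S_0'/K) + (r + sigma^2/2)*T) / (sigma*sqrt(T)) = -0.98941037
d2 = d1 - sigma*sqrt(T) = -1.13441037
exp(-rT) = 0.99401796
N(-d1) = 0.83876880; N(-d2) = 0.87168877
P = K * exp(-rT) * N(-d2) - S_0' * N(-d1) = 58.2400 * 0.99401796 * 0.87168877 - 49.62999555 * 0.83876880 = 8.8354

Answer: Price = 8.8354


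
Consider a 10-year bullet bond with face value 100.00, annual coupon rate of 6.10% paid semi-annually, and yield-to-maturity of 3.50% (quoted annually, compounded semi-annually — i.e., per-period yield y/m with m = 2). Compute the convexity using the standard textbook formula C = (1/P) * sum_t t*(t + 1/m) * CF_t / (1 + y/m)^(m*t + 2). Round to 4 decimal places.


Answer: Convexity = 73.1987

Derivation:
Coupon per period c = face * coupon_rate / m = 3.050000
Periods per year m = 2; per-period yield y/m = 0.017500
Number of cashflows N = 20
Cashflows (t years, CF_t, discount factor 1/(1+y/m)^(m*t), PV):
  t = 0.5000: CF_t = 3.050000, DF = 0.982801, PV = 2.997543
  t = 1.0000: CF_t = 3.050000, DF = 0.965898, PV = 2.945988
  t = 1.5000: CF_t = 3.050000, DF = 0.949285, PV = 2.895320
  t = 2.0000: CF_t = 3.050000, DF = 0.932959, PV = 2.845523
  t = 2.5000: CF_t = 3.050000, DF = 0.916913, PV = 2.796583
  t = 3.0000: CF_t = 3.050000, DF = 0.901143, PV = 2.748485
  t = 3.5000: CF_t = 3.050000, DF = 0.885644, PV = 2.701214
  t = 4.0000: CF_t = 3.050000, DF = 0.870412, PV = 2.654755
  t = 4.5000: CF_t = 3.050000, DF = 0.855441, PV = 2.609096
  t = 5.0000: CF_t = 3.050000, DF = 0.840729, PV = 2.564222
  t = 5.5000: CF_t = 3.050000, DF = 0.826269, PV = 2.520120
  t = 6.0000: CF_t = 3.050000, DF = 0.812058, PV = 2.476777
  t = 6.5000: CF_t = 3.050000, DF = 0.798091, PV = 2.434178
  t = 7.0000: CF_t = 3.050000, DF = 0.784365, PV = 2.392313
  t = 7.5000: CF_t = 3.050000, DF = 0.770875, PV = 2.351168
  t = 8.0000: CF_t = 3.050000, DF = 0.757616, PV = 2.310730
  t = 8.5000: CF_t = 3.050000, DF = 0.744586, PV = 2.270987
  t = 9.0000: CF_t = 3.050000, DF = 0.731780, PV = 2.231929
  t = 9.5000: CF_t = 3.050000, DF = 0.719194, PV = 2.193542
  t = 10.0000: CF_t = 103.050000, DF = 0.706825, PV = 72.838273
Price P = sum_t PV_t = 121.778746
Convexity numerator sum_t t*(t + 1/m) * CF_t / (1+y/m)^(m*t + 2):
  t = 0.5000: term = 1.447660
  t = 1.0000: term = 4.268285
  t = 1.5000: term = 8.389750
  t = 2.0000: term = 13.742424
  t = 2.5000: term = 20.259101
  t = 3.0000: term = 27.874931
  t = 3.5000: term = 36.527346
  t = 4.0000: term = 46.156000
  t = 4.5000: term = 56.702703
  t = 5.0000: term = 68.111355
  t = 5.5000: term = 80.327888
  t = 6.0000: term = 93.300205
  t = 6.5000: term = 106.978121
  t = 7.0000: term = 121.313311
  t = 7.5000: term = 136.259247
  t = 8.0000: term = 151.771152
  t = 8.5000: term = 167.805942
  t = 9.0000: term = 184.322179
  t = 9.5000: term = 201.280021
  t = 10.0000: term = 7387.204154
Convexity = (1/P) * sum = 8914.041774 / 121.778746 = 73.198666


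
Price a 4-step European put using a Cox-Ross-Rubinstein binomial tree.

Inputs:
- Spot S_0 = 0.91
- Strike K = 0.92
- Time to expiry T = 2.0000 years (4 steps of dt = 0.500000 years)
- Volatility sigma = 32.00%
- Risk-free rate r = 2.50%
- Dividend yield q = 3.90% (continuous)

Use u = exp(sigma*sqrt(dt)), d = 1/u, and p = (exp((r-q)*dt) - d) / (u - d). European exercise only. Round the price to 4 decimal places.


dt = T/N = 0.500000
u = exp(sigma*sqrt(dt)) = 1.253919; d = 1/u = 0.797499
p = (exp((r-q)*dt) - d) / (u - d) = 0.428388
Discount per step: exp(-r*dt) = 0.987578
Stock lattice S(k, i) with i counting down-moves:
  k=0: S(0,0) = 0.9100
  k=1: S(1,0) = 1.1411; S(1,1) = 0.7257
  k=2: S(2,0) = 1.4308; S(2,1) = 0.9100; S(2,2) = 0.5788
  k=3: S(3,0) = 1.7941; S(3,1) = 1.1411; S(3,2) = 0.7257; S(3,3) = 0.4616
  k=4: S(4,0) = 2.2497; S(4,1) = 1.4308; S(4,2) = 0.9100; S(4,3) = 0.5788; S(4,4) = 0.3681
Terminal payoffs V(N, i) = max(K - S_T, 0):
  V(4,0) = 0.000000; V(4,1) = 0.000000; V(4,2) = 0.010000; V(4,3) = 0.341235; V(4,4) = 0.551902
Backward induction: V(k, i) = exp(-r*dt) * [p * V(k+1, i) + (1-p) * V(k+1, i+1)].
  V(3,0) = exp(-r*dt) * [p*0.000000 + (1-p)*0.000000] = 0.000000
  V(3,1) = exp(-r*dt) * [p*0.000000 + (1-p)*0.010000] = 0.005645
  V(3,2) = exp(-r*dt) * [p*0.010000 + (1-p)*0.341235] = 0.196862
  V(3,3) = exp(-r*dt) * [p*0.341235 + (1-p)*0.551902] = 0.455920
  V(2,0) = exp(-r*dt) * [p*0.000000 + (1-p)*0.005645] = 0.003187
  V(2,1) = exp(-r*dt) * [p*0.005645 + (1-p)*0.196862] = 0.113519
  V(2,2) = exp(-r*dt) * [p*0.196862 + (1-p)*0.455920] = 0.340658
  V(1,0) = exp(-r*dt) * [p*0.003187 + (1-p)*0.113519] = 0.065431
  V(1,1) = exp(-r*dt) * [p*0.113519 + (1-p)*0.340658] = 0.240331
  V(0,0) = exp(-r*dt) * [p*0.065431 + (1-p)*0.240331] = 0.163351

Answer: Price = V(0,0) = 0.1634
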